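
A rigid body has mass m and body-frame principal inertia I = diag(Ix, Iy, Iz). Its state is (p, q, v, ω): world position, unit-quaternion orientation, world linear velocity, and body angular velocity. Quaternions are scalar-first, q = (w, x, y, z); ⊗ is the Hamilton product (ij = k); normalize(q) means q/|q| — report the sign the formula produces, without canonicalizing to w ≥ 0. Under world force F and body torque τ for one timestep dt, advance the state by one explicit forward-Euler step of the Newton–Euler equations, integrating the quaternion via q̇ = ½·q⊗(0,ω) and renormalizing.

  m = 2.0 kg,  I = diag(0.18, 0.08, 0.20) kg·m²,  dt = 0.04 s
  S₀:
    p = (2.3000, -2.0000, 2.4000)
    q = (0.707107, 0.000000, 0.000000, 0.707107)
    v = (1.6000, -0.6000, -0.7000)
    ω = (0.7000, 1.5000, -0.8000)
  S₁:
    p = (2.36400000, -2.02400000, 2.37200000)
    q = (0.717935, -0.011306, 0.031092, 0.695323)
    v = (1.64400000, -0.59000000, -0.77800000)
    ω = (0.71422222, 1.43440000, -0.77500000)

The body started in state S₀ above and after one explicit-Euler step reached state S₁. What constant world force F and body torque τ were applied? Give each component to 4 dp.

Δv = v₁−v₀ = (0.04400000, 0.01000000, -0.07800000)
m·(v₁−v₀)/dt = (2.2000, 0.5000, -3.9000)
ω₁ − ω₀ = (0.01422222, -0.06560000, 0.02500000)
τ = I·(Δω/dt) + ω₀×(Iω₀) = (-0.0800, -0.1200, 0.0200)

F = (2.2000, 0.5000, -3.9000)
τ = (-0.0800, -0.1200, 0.0200)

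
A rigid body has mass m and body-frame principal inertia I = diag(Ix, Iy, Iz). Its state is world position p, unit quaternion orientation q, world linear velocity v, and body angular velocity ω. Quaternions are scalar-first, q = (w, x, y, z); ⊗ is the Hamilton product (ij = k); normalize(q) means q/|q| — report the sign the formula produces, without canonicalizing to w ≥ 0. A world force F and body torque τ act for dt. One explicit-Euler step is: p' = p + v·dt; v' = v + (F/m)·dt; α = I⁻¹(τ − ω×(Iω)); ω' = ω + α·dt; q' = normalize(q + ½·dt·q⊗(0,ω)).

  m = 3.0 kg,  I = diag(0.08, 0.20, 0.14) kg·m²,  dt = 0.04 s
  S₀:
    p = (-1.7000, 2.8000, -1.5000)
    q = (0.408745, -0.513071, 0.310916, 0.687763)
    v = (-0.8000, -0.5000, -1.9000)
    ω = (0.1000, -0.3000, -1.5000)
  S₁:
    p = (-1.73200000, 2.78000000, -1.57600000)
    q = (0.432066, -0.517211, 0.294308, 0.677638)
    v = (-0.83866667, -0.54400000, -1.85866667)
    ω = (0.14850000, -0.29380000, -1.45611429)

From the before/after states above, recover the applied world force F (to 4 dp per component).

Δv = v₁−v₀ = (-0.03866667, -0.04400000, 0.04133333)
applied force F = (-2.9000, -3.3000, 3.1000)

F = (-2.9000, -3.3000, 3.1000)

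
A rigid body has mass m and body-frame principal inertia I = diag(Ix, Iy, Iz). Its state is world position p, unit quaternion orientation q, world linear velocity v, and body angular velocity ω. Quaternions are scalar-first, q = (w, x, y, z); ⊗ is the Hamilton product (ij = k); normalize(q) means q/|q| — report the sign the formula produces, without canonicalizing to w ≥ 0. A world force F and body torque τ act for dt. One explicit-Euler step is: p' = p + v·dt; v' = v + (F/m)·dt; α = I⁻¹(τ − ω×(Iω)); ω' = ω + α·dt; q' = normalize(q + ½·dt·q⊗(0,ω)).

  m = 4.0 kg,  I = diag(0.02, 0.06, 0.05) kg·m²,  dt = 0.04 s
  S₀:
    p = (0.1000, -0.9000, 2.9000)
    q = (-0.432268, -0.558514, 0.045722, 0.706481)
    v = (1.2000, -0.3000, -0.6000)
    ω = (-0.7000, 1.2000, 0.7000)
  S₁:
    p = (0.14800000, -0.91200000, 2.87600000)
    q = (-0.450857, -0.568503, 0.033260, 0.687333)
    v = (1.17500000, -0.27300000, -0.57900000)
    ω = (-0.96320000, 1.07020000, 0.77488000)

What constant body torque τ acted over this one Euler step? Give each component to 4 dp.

τ = (-0.1400, -0.1800, 0.0600)

ω₁ − ω₀ = (-0.26320000, -0.12980000, 0.07488000)
I·α + gyro = (-0.1400, -0.1800, 0.0600)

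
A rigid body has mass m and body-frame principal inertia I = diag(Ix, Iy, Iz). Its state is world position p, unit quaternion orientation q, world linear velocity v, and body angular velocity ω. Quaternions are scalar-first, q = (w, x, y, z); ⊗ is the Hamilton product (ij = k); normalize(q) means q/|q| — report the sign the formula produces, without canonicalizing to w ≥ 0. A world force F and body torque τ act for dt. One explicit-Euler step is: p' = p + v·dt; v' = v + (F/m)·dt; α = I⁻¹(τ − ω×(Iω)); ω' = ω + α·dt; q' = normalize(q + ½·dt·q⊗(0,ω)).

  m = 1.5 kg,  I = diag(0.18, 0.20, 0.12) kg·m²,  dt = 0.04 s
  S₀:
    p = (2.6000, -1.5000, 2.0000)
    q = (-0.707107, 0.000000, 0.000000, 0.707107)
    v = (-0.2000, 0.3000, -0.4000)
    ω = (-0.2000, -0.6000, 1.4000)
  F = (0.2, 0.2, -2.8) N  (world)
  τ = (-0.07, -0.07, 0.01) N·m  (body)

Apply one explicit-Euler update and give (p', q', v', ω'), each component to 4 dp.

p' = (2.5920, -1.4880, 1.9840)
q' = (-0.7266, 0.0113, 0.0057, 0.6870)
v' = (-0.1947, 0.3053, -0.4747)
ω' = (-0.2305, -0.6106, 1.4025)

a = F/m = (0.1333, 0.1333, -1.8667)
p' = p + v·dt = (2.5920, -1.4880, 1.9840)
v' = v + a·dt = (-0.1947, 0.3053, -0.4747)
gyro term ω×Iω = (0.0672, -0.0168, 0.0024)
angular accel α = (-0.7622, -0.2660, 0.0633)
new body rate ω' = (-0.2305, -0.6106, 1.4025)
q⊗(0,ω) = (-0.9899498, 0.5656856, 0.2828428, -0.9899498)
q' = normalize(q + ½dt·q⊗(0,ω)) = (-0.7266, 0.0113, 0.0057, 0.6870)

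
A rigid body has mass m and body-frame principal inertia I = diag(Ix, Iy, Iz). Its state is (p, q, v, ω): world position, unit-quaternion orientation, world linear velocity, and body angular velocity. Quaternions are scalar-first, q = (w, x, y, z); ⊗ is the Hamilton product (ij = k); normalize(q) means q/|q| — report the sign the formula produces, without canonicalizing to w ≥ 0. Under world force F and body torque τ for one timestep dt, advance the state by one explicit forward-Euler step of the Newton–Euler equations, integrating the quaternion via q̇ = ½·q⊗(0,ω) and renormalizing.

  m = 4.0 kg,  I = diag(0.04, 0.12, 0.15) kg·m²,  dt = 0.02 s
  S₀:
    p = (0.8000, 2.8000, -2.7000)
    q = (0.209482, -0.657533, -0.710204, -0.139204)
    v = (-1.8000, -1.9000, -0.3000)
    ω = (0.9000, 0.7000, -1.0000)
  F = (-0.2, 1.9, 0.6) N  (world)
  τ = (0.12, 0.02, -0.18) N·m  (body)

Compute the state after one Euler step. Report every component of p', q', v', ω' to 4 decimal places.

p' = (0.7640, 2.7620, -2.7060)
q' = (0.2190, -0.6475, -0.7165, -0.1395)
v' = (-1.8010, -1.8905, -0.2970)
ω' = (0.9705, 0.6868, -1.0307)

a = F/m = (-0.0500, 0.4750, 0.1500)
new position p' = (0.7640, 2.7620, -2.7060)
new velocity v' = (-1.8010, -1.8905, -0.2970)
α = I⁻¹(τ − ω×Iω) = (3.5250, -0.6583, -1.5360)
ω' = ω + α·dt = (0.9705, 0.6868, -1.0307)
Hamilton product q⊗(0,ω) = (0.9497185, 0.9961806, -0.6361792, -0.0305715)
q' = normalize(q + ½dt·q⊗(0,ω)) = (0.2190, -0.6475, -0.7165, -0.1395)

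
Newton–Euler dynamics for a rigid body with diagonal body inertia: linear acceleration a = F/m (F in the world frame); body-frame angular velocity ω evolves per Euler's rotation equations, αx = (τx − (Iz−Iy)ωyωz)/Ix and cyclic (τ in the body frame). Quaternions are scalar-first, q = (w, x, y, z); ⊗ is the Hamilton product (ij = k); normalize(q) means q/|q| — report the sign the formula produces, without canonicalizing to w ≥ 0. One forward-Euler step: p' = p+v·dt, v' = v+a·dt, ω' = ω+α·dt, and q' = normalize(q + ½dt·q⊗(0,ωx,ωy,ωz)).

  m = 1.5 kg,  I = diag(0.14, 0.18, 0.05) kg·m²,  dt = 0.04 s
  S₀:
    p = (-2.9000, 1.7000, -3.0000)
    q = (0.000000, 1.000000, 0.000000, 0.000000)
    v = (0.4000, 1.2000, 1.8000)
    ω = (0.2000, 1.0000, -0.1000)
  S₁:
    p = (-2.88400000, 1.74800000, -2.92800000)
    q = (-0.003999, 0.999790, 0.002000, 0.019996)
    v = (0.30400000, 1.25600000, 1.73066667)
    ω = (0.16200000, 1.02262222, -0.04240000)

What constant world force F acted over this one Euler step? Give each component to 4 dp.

velocity change Δv = (-0.09600000, 0.05600000, -0.06933333)
m·(v₁−v₀)/dt = (-3.6000, 2.1000, -2.6000)

F = (-3.6000, 2.1000, -2.6000)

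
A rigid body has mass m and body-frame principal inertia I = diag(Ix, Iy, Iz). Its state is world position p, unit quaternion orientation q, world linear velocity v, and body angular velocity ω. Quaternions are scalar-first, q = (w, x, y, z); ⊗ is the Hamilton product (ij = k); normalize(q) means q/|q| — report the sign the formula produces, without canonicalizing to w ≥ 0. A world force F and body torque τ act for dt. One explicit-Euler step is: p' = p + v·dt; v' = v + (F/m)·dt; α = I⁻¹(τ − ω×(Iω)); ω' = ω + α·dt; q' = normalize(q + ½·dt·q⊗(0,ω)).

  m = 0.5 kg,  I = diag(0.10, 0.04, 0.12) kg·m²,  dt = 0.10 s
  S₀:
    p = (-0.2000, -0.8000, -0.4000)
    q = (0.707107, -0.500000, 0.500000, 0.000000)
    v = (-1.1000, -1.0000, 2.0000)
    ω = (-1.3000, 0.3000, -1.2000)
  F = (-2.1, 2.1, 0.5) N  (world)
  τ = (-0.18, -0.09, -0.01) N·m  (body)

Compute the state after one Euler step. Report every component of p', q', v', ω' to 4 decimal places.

p' = (-0.3100, -0.9000, -0.2000)
q' = (0.6644, -0.5737, 0.4787, -0.0174)
v' = (-1.5200, -0.5800, 2.1000)
ω' = (-1.4512, 0.1530, -1.2278)

linear accel F/m = (-4.2000, 4.2000, 1.0000)
p + v·dt = (-0.3100, -0.9000, -0.2000)
v' = v + a·dt = (-1.5200, -0.5800, 2.1000)
ω×(Iω) gyroscopic = (-0.0288, -0.0312, 0.0234)
α = I⁻¹(τ − ω×Iω) = (-1.5120, -1.4700, -0.2783)
new body rate ω' = (-1.4512, 0.1530, -1.2278)
2q̇ = q⊗(0,ω) = (-0.8000000, -1.5192391, -0.3878679, -0.3485284)
updated quaternion q' = (0.6644, -0.5737, 0.4787, -0.0174)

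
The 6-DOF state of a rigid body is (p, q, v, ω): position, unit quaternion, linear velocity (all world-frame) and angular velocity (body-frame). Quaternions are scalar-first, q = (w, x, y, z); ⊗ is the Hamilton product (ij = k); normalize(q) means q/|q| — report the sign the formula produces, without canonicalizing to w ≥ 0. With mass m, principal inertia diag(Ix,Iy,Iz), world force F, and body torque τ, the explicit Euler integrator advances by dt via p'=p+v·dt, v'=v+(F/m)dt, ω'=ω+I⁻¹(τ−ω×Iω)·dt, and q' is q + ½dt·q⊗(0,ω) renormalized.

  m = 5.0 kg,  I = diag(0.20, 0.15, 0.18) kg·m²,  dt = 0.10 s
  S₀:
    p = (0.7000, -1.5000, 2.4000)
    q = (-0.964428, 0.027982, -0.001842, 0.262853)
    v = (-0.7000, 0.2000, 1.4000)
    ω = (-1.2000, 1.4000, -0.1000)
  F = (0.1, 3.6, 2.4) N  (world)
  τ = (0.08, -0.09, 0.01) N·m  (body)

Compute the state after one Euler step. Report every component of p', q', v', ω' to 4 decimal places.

ω×(Iω) gyroscopic = (-0.0042, 0.0024, 0.0840)
angular accel α = (0.4210, -0.6160, -0.4111)
ω + α·dt = (-1.1579, 1.3384, -0.1411)
Hamilton product q⊗(0,ω) = (0.0624425, 0.7895036, -1.6628246, 0.1334072)
q' = normalize(q + ½dt·q⊗(0,ω)) = (-0.9572, 0.0672, -0.0846, 0.2684)
p + v·dt = (0.6300, -1.4800, 2.5400)
v + (F/m)dt = (-0.6980, 0.2720, 1.4480)

p' = (0.6300, -1.4800, 2.5400)
q' = (-0.9572, 0.0672, -0.0846, 0.2684)
v' = (-0.6980, 0.2720, 1.4480)
ω' = (-1.1579, 1.3384, -0.1411)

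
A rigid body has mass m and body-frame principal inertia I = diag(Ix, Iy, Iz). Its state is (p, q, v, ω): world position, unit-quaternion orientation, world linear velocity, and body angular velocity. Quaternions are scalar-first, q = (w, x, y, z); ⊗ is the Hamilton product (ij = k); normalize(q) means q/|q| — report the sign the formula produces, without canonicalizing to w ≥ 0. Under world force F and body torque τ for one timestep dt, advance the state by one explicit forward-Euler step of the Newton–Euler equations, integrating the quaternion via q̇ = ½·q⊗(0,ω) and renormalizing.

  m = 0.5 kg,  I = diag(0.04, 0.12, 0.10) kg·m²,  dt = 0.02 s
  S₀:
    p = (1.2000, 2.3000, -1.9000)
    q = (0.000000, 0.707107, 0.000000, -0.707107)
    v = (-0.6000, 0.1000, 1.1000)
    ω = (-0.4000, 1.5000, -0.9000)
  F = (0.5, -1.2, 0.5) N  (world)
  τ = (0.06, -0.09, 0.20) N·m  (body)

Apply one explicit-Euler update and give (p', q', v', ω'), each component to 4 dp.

p' = (1.1880, 2.3020, -1.8780)
q' = (-0.0035, 0.7176, 0.0092, -0.6964)
v' = (-0.5800, 0.0520, 1.1200)
ω' = (-0.3835, 1.4886, -0.8504)

gyro term ω×Iω = (0.0270, -0.0216, -0.0480)
angular accel α = (0.8250, -0.5700, 2.4800)
ω' = ω + α·dt = (-0.3835, 1.4886, -0.8504)
2q̇ = q⊗(0,ω) = (-0.3535535, 1.0606605, 0.9192391, 1.0606605)
updated quaternion q' = (-0.0035, 0.7176, 0.0092, -0.6964)
new position p' = (1.1880, 2.3020, -1.8780)
v + (F/m)dt = (-0.5800, 0.0520, 1.1200)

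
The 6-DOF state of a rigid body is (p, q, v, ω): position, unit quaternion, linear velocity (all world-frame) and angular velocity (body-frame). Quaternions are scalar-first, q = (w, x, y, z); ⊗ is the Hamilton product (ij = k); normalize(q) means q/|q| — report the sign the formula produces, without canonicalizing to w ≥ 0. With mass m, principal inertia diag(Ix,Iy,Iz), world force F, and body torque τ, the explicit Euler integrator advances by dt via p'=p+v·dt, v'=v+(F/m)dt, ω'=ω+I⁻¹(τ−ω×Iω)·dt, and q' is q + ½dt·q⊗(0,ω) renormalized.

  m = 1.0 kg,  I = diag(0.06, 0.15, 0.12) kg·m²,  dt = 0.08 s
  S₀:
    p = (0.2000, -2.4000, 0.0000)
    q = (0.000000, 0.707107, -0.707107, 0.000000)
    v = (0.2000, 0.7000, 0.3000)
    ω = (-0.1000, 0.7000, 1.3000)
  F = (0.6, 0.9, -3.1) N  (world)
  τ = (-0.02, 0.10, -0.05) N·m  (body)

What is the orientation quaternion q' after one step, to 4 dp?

q' = (0.0226, 0.6692, -0.7426, 0.0169)

Hamilton product q⊗(0,ω) = (0.5656856, -0.9192391, -0.9192391, 0.4242642)
q + ½dt·q⊗(0,ω), renormalized = (0.0226, 0.6692, -0.7426, 0.0169)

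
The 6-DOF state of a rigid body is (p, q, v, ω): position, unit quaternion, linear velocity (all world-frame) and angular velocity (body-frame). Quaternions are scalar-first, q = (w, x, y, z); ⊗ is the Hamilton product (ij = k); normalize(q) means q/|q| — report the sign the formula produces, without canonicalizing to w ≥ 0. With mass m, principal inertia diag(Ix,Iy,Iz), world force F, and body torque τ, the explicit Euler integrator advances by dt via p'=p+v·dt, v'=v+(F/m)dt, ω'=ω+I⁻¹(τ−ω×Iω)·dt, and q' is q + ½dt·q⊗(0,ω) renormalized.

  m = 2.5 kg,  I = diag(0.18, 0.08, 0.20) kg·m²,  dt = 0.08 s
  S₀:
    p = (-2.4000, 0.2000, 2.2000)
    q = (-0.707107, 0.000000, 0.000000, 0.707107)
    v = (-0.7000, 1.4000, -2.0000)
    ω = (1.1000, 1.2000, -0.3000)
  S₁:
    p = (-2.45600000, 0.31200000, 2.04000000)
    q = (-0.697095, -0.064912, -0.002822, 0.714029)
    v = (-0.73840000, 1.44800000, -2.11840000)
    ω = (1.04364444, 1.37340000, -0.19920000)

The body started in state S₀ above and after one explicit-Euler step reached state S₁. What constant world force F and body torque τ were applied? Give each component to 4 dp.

Δv = v₁−v₀ = (-0.03840000, 0.04800000, -0.11840000)
F = m·Δv/dt = (-1.2000, 1.5000, -3.7000)
Δω = ω₁−ω₀ = (-0.05635556, 0.17340000, 0.10080000)
ω₀×(Iω₀) = (-0.0432, 0.0066, -0.1320)
I·α + gyro = (-0.1700, 0.1800, 0.1200)

F = (-1.2000, 1.5000, -3.7000)
τ = (-0.1700, 0.1800, 0.1200)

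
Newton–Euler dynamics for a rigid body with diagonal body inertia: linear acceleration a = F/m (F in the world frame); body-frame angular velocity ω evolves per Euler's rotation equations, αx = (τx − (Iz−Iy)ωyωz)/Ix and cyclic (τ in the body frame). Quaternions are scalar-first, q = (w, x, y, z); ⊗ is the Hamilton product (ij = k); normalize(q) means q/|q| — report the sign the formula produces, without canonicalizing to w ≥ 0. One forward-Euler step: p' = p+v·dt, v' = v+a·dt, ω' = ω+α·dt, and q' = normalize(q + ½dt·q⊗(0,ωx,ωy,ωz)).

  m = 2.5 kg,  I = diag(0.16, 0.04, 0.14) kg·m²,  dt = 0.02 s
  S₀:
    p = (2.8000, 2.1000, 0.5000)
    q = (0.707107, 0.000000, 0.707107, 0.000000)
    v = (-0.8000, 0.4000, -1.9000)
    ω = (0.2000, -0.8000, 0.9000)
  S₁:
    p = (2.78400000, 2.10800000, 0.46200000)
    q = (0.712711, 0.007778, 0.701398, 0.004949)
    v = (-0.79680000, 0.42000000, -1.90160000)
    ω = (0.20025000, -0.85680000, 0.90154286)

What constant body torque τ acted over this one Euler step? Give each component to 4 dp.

ω₁ − ω₀ = (0.00025000, -0.05680000, 0.00154286)
gyro term ω₀×Iω₀ = (-0.0720, 0.0036, 0.0192)
I·α + gyro = (-0.0700, -0.1100, 0.0300)

τ = (-0.0700, -0.1100, 0.0300)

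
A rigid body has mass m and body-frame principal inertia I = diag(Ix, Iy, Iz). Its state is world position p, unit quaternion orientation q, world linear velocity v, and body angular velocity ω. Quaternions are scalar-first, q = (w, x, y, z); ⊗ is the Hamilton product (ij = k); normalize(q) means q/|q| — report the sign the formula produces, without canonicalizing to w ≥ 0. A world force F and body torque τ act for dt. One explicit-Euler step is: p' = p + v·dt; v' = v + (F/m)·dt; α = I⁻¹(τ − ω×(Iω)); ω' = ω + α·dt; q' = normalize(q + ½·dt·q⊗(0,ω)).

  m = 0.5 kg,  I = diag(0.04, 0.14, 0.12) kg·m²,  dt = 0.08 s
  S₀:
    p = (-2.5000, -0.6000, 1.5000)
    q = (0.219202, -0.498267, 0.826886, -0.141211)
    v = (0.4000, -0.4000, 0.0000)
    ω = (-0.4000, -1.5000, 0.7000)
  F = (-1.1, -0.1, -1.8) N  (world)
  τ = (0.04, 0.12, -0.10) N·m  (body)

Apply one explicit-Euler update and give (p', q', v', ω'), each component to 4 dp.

p' = p + v·dt = (-2.4680, -0.6320, 1.5000)
new velocity v' = (0.2240, -0.4160, -0.2880)
ω×(Iω) gyroscopic = (0.0210, 0.0224, 0.0600)
α = I⁻¹(τ − ω×Iω) = (0.4750, 0.6971, -1.3333)
ω + α·dt = (-0.3620, -1.4442, 0.5933)
Hamilton product q⊗(0,ω) = (1.1398699, 0.2793229, 0.0764683, 1.2315963)
updated quaternion q' = (0.2642, -0.4860, 0.8280, -0.0917)

p' = (-2.4680, -0.6320, 1.5000)
q' = (0.2642, -0.4860, 0.8280, -0.0917)
v' = (0.2240, -0.4160, -0.2880)
ω' = (-0.3620, -1.4442, 0.5933)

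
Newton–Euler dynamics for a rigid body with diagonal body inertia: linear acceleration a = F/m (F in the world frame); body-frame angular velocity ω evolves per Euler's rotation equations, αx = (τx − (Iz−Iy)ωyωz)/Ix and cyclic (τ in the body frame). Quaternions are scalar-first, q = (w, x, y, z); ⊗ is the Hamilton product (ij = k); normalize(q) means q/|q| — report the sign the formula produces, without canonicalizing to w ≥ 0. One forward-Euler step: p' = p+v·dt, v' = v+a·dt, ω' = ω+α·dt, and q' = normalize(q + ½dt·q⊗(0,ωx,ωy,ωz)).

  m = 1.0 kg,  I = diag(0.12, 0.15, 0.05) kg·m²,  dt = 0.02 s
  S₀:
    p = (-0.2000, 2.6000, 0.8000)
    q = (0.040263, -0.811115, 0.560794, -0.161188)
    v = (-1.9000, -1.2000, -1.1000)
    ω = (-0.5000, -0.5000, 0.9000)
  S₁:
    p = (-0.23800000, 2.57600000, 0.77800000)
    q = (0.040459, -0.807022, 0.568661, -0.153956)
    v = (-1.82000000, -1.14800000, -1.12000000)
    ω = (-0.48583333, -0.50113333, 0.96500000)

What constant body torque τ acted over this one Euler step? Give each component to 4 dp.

τ = (0.1300, -0.0400, 0.1700)

Δω = ω₁−ω₀ = (0.01416667, -0.00113333, 0.06500000)
precession coupling = (0.0450, -0.0315, 0.0075)
τ = I·(Δω/dt) + ω₀×(Iω₀) = (0.1300, -0.0400, 0.1700)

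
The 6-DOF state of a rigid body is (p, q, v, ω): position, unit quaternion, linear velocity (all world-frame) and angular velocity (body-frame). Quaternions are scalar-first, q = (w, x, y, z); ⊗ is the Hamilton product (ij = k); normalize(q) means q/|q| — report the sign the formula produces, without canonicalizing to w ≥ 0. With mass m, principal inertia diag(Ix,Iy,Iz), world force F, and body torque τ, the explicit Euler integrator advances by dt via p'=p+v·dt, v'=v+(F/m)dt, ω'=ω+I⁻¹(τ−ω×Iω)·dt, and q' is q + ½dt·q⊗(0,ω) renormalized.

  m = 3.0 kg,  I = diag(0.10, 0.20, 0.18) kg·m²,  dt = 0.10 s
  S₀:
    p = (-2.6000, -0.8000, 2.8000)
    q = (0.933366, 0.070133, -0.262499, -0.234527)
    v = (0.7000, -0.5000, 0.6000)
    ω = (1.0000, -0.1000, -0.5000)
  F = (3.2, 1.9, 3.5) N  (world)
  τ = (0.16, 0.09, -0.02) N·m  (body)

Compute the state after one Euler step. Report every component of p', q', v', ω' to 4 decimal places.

linear accel F/m = (1.0667, 0.6333, 1.1667)
p' = p + v·dt = (-2.5300, -0.8500, 2.8600)
v + (F/m)dt = (0.8067, -0.4367, 0.7167)
ω×(Iω) gyroscopic = (-0.0010, 0.0400, -0.0100)
α = I⁻¹(τ − ω×Iω) = (1.6100, 0.2500, -0.0556)
ω + α·dt = (1.1610, -0.0750, -0.5056)
2q̇ = q⊗(0,ω) = (-0.2136464, 1.0411628, -0.2927971, -0.2111973)
q + ½dt·q⊗(0,ω), renormalized = (0.9212, 0.1220, -0.2767, -0.2447)

p' = (-2.5300, -0.8500, 2.8600)
q' = (0.9212, 0.1220, -0.2767, -0.2447)
v' = (0.8067, -0.4367, 0.7167)
ω' = (1.1610, -0.0750, -0.5056)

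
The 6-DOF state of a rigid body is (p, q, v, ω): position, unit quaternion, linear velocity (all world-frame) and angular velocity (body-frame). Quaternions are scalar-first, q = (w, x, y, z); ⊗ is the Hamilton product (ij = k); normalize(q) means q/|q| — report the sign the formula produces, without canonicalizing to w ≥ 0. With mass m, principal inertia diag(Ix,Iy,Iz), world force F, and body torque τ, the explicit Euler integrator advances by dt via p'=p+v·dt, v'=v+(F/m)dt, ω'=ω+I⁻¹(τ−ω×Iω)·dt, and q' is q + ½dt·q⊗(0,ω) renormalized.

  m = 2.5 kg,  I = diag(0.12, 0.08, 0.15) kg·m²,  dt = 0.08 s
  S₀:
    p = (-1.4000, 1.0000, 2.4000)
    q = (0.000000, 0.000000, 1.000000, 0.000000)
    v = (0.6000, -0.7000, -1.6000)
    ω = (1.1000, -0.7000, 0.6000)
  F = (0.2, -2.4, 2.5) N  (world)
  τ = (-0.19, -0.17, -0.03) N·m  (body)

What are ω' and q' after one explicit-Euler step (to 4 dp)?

angular accel α = (-1.3383, -1.8775, -0.4053)
ω + α·dt = (0.9929, -0.8502, 0.5676)
2q̇ = q⊗(0,ω) = (0.7000000, 0.6000000, 0.0000000, -1.1000000)
q + ½dt·q⊗(0,ω), renormalized = (0.0280, 0.0240, 0.9984, -0.0439)

ω' = (0.9929, -0.8502, 0.5676)
q' = (0.0280, 0.0240, 0.9984, -0.0439)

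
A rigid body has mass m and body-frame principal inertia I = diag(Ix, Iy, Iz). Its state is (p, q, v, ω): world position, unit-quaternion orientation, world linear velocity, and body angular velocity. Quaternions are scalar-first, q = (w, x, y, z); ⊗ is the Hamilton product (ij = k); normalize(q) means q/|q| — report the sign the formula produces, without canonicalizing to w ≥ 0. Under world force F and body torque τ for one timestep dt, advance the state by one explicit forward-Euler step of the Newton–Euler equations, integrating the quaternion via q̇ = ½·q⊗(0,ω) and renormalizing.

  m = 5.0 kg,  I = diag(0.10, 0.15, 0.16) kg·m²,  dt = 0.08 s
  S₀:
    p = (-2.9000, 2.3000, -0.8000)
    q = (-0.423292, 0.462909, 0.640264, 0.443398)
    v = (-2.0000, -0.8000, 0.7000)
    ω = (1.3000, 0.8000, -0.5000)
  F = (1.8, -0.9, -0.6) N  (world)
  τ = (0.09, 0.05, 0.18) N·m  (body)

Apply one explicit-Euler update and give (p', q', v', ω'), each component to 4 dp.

new position p' = (-3.0600, 2.2360, -0.7440)
v' = v + a·dt = (-1.9712, -0.8144, 0.6904)
ω×(Iω) gyroscopic = (-0.0040, 0.0390, 0.0520)
angular accel α = (0.9400, 0.0733, 0.8000)
new body rate ω' = (1.3752, 0.8059, -0.4360)
q⊗(0,ω) = (-0.8922939, -1.2251300, 0.4692383, -0.2503700)
q + ½dt·q⊗(0,ω), renormalized = (-0.4580, 0.4131, 0.6577, 0.4325)

p' = (-3.0600, 2.2360, -0.7440)
q' = (-0.4580, 0.4131, 0.6577, 0.4325)
v' = (-1.9712, -0.8144, 0.6904)
ω' = (1.3752, 0.8059, -0.4360)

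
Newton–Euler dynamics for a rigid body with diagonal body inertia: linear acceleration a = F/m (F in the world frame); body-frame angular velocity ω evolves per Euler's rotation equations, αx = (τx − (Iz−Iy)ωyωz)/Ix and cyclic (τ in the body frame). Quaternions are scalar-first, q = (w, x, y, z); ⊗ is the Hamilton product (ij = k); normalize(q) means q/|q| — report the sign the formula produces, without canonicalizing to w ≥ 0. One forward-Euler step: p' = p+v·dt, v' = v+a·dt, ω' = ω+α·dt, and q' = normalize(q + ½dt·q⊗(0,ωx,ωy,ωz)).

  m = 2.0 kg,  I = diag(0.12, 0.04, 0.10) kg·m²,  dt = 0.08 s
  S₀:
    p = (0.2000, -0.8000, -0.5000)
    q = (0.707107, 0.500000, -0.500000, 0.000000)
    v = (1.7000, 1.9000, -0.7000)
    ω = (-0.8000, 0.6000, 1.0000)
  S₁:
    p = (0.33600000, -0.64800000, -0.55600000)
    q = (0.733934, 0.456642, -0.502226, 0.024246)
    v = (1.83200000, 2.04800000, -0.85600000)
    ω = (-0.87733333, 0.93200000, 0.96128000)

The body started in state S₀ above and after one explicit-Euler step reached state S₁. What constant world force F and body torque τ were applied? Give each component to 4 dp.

ω₁ − ω₀ = (-0.07733333, 0.33200000, -0.03872000)
precession coupling = (0.0360, -0.0160, 0.0384)
τ = I·(Δω/dt) + ω₀×(Iω₀) = (-0.0800, 0.1500, -0.0100)
velocity change Δv = (0.13200000, 0.14800000, -0.15600000)
applied force F = (3.3000, 3.7000, -3.9000)

F = (3.3000, 3.7000, -3.9000)
τ = (-0.0800, 0.1500, -0.0100)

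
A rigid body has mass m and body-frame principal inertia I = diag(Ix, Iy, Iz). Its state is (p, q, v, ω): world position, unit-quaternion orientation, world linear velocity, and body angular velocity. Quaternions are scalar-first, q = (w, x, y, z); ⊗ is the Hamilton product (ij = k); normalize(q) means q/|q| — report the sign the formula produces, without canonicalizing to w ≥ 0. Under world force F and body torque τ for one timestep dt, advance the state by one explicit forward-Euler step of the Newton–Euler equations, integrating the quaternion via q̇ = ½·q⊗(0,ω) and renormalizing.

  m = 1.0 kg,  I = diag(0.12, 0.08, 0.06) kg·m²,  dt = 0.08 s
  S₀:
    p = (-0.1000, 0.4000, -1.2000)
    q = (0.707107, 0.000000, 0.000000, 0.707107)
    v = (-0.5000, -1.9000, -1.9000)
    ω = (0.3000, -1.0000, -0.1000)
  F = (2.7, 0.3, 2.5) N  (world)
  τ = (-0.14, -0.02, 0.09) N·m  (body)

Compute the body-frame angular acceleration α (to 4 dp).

α = (-1.1500, -0.2275, 1.3000)

gyro term ω×Iω = (-0.0020, -0.0018, 0.0120)
(τ − ω×Iω)/I = (-1.1500, -0.2275, 1.3000)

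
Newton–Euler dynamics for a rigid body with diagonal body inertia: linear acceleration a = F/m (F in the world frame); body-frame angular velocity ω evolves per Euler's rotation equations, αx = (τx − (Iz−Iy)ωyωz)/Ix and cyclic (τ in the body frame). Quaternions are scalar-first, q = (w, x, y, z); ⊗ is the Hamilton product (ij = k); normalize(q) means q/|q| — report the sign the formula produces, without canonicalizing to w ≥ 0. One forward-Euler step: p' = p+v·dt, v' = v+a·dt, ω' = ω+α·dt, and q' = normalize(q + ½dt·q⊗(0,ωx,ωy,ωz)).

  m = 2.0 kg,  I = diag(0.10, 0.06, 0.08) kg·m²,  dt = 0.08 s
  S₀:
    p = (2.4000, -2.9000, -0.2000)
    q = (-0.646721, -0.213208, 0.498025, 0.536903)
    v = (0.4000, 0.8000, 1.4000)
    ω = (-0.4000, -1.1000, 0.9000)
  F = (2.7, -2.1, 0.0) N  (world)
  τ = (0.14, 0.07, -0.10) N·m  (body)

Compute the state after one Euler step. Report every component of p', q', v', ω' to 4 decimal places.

(τ − ω×Iω)/I = (1.5980, 1.2867, -1.0300)
ω' = ω + α·dt = (-0.2722, -0.9971, 0.8176)
Hamilton product q⊗(0,ω) = (-0.0206684, 1.2975042, 0.6885191, -0.1483101)
updated quaternion q' = (-0.6464, -0.1610, 0.5247, 0.5300)
p' = p + v·dt = (2.4320, -2.8360, -0.0880)
v + (F/m)dt = (0.5080, 0.7160, 1.4000)

p' = (2.4320, -2.8360, -0.0880)
q' = (-0.6464, -0.1610, 0.5247, 0.5300)
v' = (0.5080, 0.7160, 1.4000)
ω' = (-0.2722, -0.9971, 0.8176)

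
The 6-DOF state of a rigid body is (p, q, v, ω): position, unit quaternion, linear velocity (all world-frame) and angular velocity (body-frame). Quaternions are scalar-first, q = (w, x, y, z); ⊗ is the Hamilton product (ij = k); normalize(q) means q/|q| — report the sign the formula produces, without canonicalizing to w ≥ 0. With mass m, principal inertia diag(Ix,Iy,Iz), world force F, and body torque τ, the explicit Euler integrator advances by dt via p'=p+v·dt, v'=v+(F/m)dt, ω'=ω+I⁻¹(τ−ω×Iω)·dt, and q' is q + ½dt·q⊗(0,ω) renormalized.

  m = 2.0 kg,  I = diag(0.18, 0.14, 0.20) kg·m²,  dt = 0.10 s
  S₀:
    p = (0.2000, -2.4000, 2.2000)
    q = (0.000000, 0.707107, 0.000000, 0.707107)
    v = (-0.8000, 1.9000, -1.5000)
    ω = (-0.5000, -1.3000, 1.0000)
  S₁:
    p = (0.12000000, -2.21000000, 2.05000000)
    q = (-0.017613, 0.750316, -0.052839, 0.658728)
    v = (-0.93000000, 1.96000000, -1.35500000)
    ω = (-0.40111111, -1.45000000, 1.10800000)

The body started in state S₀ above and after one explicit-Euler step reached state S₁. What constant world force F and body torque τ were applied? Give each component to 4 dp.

velocity change Δv = (-0.13000000, 0.06000000, 0.14500000)
applied force F = (-2.6000, 1.2000, 2.9000)
rate change Δω = (0.09888889, -0.15000000, 0.10800000)
gyro term ω₀×Iω₀ = (-0.0780, 0.0100, -0.0260)
I·α + gyro = (0.1000, -0.2000, 0.1900)

F = (-2.6000, 1.2000, 2.9000)
τ = (0.1000, -0.2000, 0.1900)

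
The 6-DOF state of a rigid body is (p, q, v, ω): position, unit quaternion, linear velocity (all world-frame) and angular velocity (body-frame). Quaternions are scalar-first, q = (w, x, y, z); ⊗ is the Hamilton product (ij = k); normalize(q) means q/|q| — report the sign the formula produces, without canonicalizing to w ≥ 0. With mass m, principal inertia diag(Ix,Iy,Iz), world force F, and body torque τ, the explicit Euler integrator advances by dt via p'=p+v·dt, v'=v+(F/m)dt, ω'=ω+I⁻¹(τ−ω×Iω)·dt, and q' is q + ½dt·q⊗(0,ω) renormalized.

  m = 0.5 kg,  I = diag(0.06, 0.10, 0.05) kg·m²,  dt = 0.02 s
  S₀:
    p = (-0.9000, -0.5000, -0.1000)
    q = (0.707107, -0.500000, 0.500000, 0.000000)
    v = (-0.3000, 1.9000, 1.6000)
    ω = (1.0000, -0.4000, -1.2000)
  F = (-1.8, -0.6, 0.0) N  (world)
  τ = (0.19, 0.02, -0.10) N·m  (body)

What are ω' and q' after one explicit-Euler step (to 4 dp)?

gyro term ω×Iω = (-0.0240, -0.0120, -0.0160)
angular accel α = (3.5667, 0.3200, -1.6800)
ω' = ω + α·dt = (1.0713, -0.3936, -1.2336)
Hamilton product q⊗(0,ω) = (0.7000000, 0.1071070, -0.8828428, -1.1485284)
q + ½dt·q⊗(0,ω), renormalized = (0.7140, -0.4989, 0.4911, -0.0115)

ω' = (1.0713, -0.3936, -1.2336)
q' = (0.7140, -0.4989, 0.4911, -0.0115)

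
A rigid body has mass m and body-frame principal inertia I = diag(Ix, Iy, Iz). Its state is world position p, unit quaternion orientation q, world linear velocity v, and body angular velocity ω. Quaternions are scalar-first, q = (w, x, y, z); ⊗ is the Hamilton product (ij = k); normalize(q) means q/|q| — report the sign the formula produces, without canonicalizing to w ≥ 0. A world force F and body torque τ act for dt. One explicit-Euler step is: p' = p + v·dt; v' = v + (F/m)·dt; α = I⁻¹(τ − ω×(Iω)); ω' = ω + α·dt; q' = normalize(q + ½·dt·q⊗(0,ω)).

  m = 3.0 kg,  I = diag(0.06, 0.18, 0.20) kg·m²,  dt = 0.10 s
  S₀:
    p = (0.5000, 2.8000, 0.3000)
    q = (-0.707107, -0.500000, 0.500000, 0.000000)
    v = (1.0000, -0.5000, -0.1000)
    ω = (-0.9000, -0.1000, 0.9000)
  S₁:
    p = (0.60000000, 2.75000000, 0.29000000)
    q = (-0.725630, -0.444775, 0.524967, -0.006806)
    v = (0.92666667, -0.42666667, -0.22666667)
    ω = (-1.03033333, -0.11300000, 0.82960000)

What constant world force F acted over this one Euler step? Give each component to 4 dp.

velocity change Δv = (-0.07333333, 0.07333333, -0.12666667)
F = m·Δv/dt = (-2.2000, 2.2000, -3.8000)

F = (-2.2000, 2.2000, -3.8000)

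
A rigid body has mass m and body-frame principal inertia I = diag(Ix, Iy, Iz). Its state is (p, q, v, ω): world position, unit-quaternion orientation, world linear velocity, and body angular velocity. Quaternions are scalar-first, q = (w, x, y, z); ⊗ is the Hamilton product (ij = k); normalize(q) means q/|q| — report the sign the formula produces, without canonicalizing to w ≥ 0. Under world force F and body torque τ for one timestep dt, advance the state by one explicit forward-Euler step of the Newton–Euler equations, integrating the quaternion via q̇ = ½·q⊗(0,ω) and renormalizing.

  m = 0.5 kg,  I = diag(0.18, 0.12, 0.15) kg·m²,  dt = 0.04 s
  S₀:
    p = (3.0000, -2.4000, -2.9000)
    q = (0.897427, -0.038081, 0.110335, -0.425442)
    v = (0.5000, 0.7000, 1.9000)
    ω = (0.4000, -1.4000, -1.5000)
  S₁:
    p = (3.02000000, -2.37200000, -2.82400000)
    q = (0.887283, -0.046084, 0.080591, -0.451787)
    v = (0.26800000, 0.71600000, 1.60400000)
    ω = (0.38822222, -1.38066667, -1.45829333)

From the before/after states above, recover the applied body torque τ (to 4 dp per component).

τ = (0.0100, 0.0400, 0.1900)

rate change Δω = (-0.01177778, 0.01933333, 0.04170667)
precession coupling = (0.0630, -0.0180, 0.0336)
τ = I·(Δω/dt) + ω₀×(Iω₀) = (0.0100, 0.0400, 0.1900)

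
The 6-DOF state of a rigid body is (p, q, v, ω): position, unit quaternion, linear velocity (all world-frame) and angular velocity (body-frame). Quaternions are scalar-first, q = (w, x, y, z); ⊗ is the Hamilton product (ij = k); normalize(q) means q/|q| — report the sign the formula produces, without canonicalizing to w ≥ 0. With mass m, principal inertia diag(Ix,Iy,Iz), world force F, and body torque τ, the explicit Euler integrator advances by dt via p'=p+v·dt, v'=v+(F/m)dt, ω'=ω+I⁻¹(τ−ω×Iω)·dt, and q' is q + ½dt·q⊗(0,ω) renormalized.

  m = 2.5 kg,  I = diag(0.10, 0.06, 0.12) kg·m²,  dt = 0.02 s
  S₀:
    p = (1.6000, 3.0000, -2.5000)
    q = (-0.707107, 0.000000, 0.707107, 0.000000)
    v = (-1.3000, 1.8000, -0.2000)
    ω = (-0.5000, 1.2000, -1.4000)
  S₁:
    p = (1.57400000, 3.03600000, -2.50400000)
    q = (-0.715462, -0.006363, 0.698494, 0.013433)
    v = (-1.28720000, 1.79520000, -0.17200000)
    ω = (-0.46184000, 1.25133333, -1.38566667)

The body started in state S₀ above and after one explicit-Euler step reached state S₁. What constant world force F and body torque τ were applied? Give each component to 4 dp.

Δω = ω₁−ω₀ = (0.03816000, 0.05133333, 0.01433333)
τ = I·(Δω/dt) + ω₀×(Iω₀) = (0.0900, 0.1400, 0.1100)
Δv = v₁−v₀ = (0.01280000, -0.00480000, 0.02800000)
applied force F = (1.6000, -0.6000, 3.5000)

F = (1.6000, -0.6000, 3.5000)
τ = (0.0900, 0.1400, 0.1100)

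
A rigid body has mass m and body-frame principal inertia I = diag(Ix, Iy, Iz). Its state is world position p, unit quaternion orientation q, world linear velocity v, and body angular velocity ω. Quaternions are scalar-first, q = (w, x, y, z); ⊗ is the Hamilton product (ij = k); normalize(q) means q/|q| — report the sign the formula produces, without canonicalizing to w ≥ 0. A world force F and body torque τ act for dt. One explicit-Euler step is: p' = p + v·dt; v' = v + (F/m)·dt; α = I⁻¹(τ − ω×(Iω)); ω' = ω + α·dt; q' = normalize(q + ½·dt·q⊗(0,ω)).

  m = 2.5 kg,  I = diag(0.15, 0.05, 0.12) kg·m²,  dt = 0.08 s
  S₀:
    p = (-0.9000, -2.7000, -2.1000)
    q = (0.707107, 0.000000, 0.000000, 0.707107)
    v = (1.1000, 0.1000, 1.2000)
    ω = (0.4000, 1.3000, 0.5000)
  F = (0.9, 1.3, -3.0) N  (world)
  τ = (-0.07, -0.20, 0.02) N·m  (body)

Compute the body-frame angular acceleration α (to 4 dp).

α = (-0.7700, -4.1200, 0.6000)

ω×(Iω) gyroscopic = (0.0455, 0.0060, -0.0520)
(τ − ω×Iω)/I = (-0.7700, -4.1200, 0.6000)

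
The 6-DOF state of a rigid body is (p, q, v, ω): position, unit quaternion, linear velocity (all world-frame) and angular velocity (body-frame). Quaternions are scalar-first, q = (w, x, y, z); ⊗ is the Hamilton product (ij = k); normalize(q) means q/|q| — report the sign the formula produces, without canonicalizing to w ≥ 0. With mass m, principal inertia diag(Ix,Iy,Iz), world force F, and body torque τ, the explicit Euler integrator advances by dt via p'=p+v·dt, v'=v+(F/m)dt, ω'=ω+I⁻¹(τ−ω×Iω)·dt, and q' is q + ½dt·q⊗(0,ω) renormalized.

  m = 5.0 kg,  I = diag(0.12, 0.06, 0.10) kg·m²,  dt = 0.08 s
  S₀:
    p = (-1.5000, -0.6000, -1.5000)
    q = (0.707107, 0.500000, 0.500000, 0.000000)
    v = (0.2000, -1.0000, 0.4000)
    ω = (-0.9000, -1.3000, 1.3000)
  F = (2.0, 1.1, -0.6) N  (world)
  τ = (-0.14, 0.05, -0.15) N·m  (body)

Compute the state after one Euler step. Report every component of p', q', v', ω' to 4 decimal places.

linear accel F/m = (0.4000, 0.2200, -0.1200)
p' = p + v·dt = (-1.4840, -0.6800, -1.4680)
new velocity v' = (0.2320, -0.9824, 0.3904)
(τ − ω×Iω)/I = (-0.6033, 1.2233, -0.7980)
ω' = ω + α·dt = (-0.9483, -1.2021, 1.2362)
q⊗(0,ω) = (1.1000000, 0.0136037, -1.5692391, 0.7192391)
q' = normalize(q + ½dt·q⊗(0,ω)) = (0.7486, 0.4989, 0.4358, 0.0287)

p' = (-1.4840, -0.6800, -1.4680)
q' = (0.7486, 0.4989, 0.4358, 0.0287)
v' = (0.2320, -0.9824, 0.3904)
ω' = (-0.9483, -1.2021, 1.2362)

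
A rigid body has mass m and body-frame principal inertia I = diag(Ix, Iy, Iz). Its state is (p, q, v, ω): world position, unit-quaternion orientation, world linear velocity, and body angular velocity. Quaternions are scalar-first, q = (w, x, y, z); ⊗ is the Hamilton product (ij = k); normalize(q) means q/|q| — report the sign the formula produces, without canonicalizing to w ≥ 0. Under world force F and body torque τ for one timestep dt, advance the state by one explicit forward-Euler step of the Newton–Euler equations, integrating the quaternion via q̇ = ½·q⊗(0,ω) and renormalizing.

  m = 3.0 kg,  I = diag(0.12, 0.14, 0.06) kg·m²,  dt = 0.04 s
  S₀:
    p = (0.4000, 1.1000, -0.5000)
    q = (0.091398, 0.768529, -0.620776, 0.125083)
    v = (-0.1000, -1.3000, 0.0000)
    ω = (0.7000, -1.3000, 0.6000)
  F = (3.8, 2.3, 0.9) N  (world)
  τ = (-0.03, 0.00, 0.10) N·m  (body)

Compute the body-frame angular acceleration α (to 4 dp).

gyro term ω×Iω = (0.0624, 0.0252, -0.0182)
angular accel α = (-0.7700, -0.1800, 1.9700)

α = (-0.7700, -0.1800, 1.9700)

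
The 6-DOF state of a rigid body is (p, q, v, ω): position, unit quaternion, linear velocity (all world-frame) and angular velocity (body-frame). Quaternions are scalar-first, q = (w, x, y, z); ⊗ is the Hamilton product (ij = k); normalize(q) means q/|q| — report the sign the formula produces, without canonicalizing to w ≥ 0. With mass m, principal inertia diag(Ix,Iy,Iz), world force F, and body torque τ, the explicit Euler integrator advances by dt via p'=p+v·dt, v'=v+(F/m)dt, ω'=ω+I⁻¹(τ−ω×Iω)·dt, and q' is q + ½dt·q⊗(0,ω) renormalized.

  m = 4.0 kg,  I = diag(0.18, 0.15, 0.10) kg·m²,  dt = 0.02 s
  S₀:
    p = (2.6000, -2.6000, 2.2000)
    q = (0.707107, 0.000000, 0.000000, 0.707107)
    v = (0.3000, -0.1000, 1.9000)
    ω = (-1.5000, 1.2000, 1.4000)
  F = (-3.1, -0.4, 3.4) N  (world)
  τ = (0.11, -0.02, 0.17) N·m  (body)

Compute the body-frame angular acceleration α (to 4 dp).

α = (1.0778, 0.9867, 1.1600)

gyro term ω×Iω = (-0.0840, -0.1680, 0.0540)
α = I⁻¹(τ − ω×Iω) = (1.0778, 0.9867, 1.1600)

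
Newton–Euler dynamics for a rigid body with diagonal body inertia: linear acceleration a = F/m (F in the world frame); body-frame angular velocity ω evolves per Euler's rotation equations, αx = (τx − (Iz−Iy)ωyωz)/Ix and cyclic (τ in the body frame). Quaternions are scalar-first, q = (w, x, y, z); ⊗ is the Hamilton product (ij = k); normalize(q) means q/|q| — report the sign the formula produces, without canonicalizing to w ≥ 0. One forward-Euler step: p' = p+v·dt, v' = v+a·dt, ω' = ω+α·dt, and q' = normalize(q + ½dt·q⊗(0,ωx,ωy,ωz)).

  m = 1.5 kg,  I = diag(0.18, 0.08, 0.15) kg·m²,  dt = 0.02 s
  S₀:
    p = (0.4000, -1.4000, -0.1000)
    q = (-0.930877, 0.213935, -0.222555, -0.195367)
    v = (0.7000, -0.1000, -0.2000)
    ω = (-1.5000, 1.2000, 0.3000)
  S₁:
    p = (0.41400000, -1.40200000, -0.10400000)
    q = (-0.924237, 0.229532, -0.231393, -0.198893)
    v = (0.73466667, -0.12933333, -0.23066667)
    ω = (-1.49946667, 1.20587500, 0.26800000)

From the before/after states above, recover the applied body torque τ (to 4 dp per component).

rate change Δω = (0.00053333, 0.00587500, -0.03200000)
gyro term ω₀×Iω₀ = (0.0252, -0.0135, 0.1800)
τ = I·(Δω/dt) + ω₀×(Iω₀) = (0.0300, 0.0100, -0.0600)

τ = (0.0300, 0.0100, -0.0600)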